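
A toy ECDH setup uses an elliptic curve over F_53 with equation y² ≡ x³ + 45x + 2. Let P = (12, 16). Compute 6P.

(41, 38)

Double-and-add on 6 = (110)₂. Start with P = (12, 16) for the leading 1-bit.
double: tangent at (12, 16): λ = (3·12² + 45)/(2·16) ≡ 0/32. 32⁻¹ ≡ 5 (mod 53), so λ ≡ 0·5 ≡ 0.
  x = λ² - 12 - 12 = 0 - 24 ≡ 29; y = λ·(12 - 29) - 16 ≡ 37. → (29, 37)
add P: (29, 37) + (12, 16). λ = (16 - 37)/(12 - 29) ≡ 32/36 mod 53. 36⁻¹ ≡ 28 (mod 53), so λ ≡ 48.
  x = λ² - 29 - 12 = 2304 - 41 ≡ 37; y = λ·(29 - 37) - 37 ≡ 3. → (37, 3)
double: tangent at (37, 3): λ = (3·37² + 45)/(2·3) ≡ 18/6. 6⁻¹ ≡ 9 (mod 53) since 6·9 = 54 ≡ 1, so λ ≡ 18·9 ≡ 3.
  x = λ² - 37 - 37 = 9 - 74 ≡ 41; y = λ·(37 - 41) - 3 ≡ 38. → (41, 38)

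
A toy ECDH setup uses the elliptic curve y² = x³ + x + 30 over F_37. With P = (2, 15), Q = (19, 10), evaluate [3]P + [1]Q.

(7, 11)

First 3P:
Repeated addition: build up to 3P.
2P: tangent at (2, 15): λ = (3·2² + 1)/(2·15) ≡ 13/30. 30⁻¹ ≡ 21 (mod 37), so λ ≡ 13·21 ≡ 14.
  x = λ² - 2 - 2 = 196 - 4 ≡ 7; y = λ·(2 - 7) - 15 ≡ 26. → (7, 26)
3P: (7, 26) + (2, 15). λ = (15 - 26)/(2 - 7) ≡ 26/32 mod 37. 32⁻¹ ≡ 22 (mod 37) since 32·22 = 704 ≡ 1, so λ ≡ 17.
  x = λ² - 7 - 2 = 289 - 9 ≡ 21; y = λ·(7 - 21) - 26 ≡ 32. → (21, 32)
3P = (21, 32).
Finally 3P + Q:
(21, 32) + (19, 10). λ = (10 - 32)/(19 - 21) ≡ 15/35 mod 37. 35⁻¹ ≡ 18 (mod 37), so λ ≡ 11.
  x = λ² - 21 - 19 = 121 - 40 ≡ 7; y = λ·(21 - 7) - 32 ≡ 11. → (7, 11)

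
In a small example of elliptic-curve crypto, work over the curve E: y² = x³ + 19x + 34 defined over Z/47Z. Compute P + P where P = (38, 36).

(13, 38)

tangent at (38, 36): λ = (3·38² + 19)/(2·36) ≡ 27/25. 25⁻¹ ≡ 32 (mod 47), so λ ≡ 27·32 ≡ 18.
  x = λ² - 38 - 38 = 324 - 76 ≡ 13; y = λ·(38 - 13) - 36 ≡ 38. → (13, 38)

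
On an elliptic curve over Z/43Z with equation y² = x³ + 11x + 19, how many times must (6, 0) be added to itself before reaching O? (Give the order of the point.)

2

2P: (6, 0) + (6, 0): same x and y₁ ≡ -y₂, so the sum is O.
2P = O, so the order is 2.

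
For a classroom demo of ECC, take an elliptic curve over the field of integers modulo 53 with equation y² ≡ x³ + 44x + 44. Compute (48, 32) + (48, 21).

O

The two points share x = 48 and their y-coordinates satisfy 32 + 21 ≡ 0 (mod 53), so they are inverses. Their sum is 𝒪.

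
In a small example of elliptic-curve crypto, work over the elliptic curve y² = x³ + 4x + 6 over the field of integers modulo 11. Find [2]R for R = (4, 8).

(6, 2)

tangent at (4, 8): λ = (3·4² + 4)/(2·8) ≡ 8/5. 5⁻¹ ≡ 9 (mod 11), so λ ≡ 8·9 ≡ 6.
  x = λ² - 4 - 4 = 36 - 8 ≡ 6; y = λ·(4 - 6) - 8 ≡ 2. → (6, 2)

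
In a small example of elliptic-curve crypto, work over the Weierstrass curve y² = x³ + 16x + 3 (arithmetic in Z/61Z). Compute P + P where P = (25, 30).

tangent at (25, 30): λ = (3·25² + 16)/(2·30) ≡ 0/60. 60⁻¹ ≡ 60 (mod 61) since 60·60 = 3600 ≡ 1, so λ ≡ 0·60 ≡ 0.
  x = λ² - 25 - 25 = 0 - 50 ≡ 11; y = λ·(25 - 11) - 30 ≡ 31. → (11, 31)

(11, 31)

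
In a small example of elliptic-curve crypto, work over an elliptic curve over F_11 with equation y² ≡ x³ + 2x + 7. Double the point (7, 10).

(6, 9)

tangent at (7, 10): λ = (3·7² + 2)/(2·10) ≡ 6/9. 9⁻¹ ≡ 5 (mod 11), so λ ≡ 6·5 ≡ 8.
  x = λ² - 7 - 7 = 64 - 14 ≡ 6; y = λ·(7 - 6) - 10 ≡ 9. → (6, 9)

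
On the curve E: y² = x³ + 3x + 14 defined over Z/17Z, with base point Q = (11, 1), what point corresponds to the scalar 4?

(11, 1)

Double-and-add on 4 = (100)₂. Start with Q = (11, 1) for the leading 1-bit.
double: tangent at (11, 1): λ = (3·11² + 3)/(2·1) ≡ 9/2. 2⁻¹ ≡ 9 (mod 17) since 2·9 = 18 ≡ 1, so λ ≡ 9·9 ≡ 13.
  x = λ² - 11 - 11 = 169 - 22 ≡ 11; y = λ·(11 - 11) - 1 ≡ 16. → (11, 16)
double: tangent at (11, 16): λ = (3·11² + 3)/(2·16) ≡ 9/15. 15⁻¹ ≡ 8 (mod 17) since 15·8 = 120 ≡ 1, so λ ≡ 9·8 ≡ 4.
  x = λ² - 11 - 11 = 16 - 22 ≡ 11; y = λ·(11 - 11) - 16 ≡ 1. → (11, 1)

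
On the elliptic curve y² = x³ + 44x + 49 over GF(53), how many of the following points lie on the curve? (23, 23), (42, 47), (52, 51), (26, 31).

3

(23, 23): 23² ≡ 52, rhs ≡ 31 → off.
(42, 47): 47² ≡ 36, rhs ≡ 36 → on.
(52, 51): 51² ≡ 4, rhs ≡ 4 → on.
(26, 31): 31² ≡ 7, rhs ≡ 7 → on.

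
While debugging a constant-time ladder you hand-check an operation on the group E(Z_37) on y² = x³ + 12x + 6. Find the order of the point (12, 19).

5

2P: tangent at (12, 19): λ = (3·12² + 12)/(2·19) ≡ 0/1. 1⁻¹ ≡ 1 (mod 37), so λ ≡ 0·1 ≡ 0.
  x = λ² - 12 - 12 = 0 - 24 ≡ 13; y = λ·(12 - 13) - 19 ≡ 18. → (13, 18)
3P: (13, 18) + (12, 19). λ = (19 - 18)/(12 - 13) ≡ 1/36 mod 37. 36⁻¹ ≡ 36 (mod 37), so λ ≡ 36.
  x = λ² - 13 - 12 = 1296 - 25 ≡ 13; y = λ·(13 - 13) - 18 ≡ 19. → (13, 19)
4P: (13, 19) + (12, 19). λ = (19 - 19)/(12 - 13) ≡ 0/36 mod 37. 36⁻¹ ≡ 36 (mod 37) since 36·36 = 1296 ≡ 1, so λ ≡ 0.
  x = λ² - 13 - 12 = 0 - 25 ≡ 12; y = λ·(13 - 12) - 19 ≡ 18. → (12, 18)
5P: (12, 18) + (12, 19): same x and y₁ ≡ -y₂, so the sum is O.
5P = O, so the order is 5.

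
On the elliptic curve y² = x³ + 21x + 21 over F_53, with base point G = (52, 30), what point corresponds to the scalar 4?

Repeated addition: build up to 4G.
2G: tangent at (52, 30): λ = (3·52² + 21)/(2·30) ≡ 24/7. 7⁻¹ ≡ 38 (mod 53) since 7·38 = 266 ≡ 1, so λ ≡ 24·38 ≡ 11.
  x = λ² - 52 - 52 = 121 - 104 ≡ 17; y = λ·(52 - 17) - 30 ≡ 37. → (17, 37)
3G: (17, 37) + (52, 30). λ = (30 - 37)/(52 - 17) ≡ 46/35 mod 53. 35⁻¹ ≡ 50 (mod 53), so λ ≡ 21.
  x = λ² - 17 - 52 = 441 - 69 ≡ 1; y = λ·(17 - 1) - 37 ≡ 34. → (1, 34)
4G: (1, 34) + (52, 30). λ = (30 - 34)/(52 - 1) ≡ 49/51 mod 53. 51⁻¹ ≡ 26 (mod 53), so λ ≡ 2.
  x = λ² - 1 - 52 = 4 - 53 ≡ 4; y = λ·(1 - 4) - 34 ≡ 13. → (4, 13)

(4, 13)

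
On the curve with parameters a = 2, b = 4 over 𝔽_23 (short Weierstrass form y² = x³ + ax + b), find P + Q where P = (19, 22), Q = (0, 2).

(19, 22) + (0, 2). λ = (2 - 22)/(0 - 19) ≡ 3/4 mod 23. 4⁻¹ ≡ 6 (mod 23) since 4·6 = 24 ≡ 1, so λ ≡ 18.
  x = λ² - 19 - 0 = 324 - 19 ≡ 6; y = λ·(19 - 6) - 22 ≡ 5. → (6, 5)

(6, 5)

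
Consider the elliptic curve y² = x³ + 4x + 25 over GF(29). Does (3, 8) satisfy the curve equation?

yes

y² = 8² ≡ 6; x³ + 4x + 25 = 64 ≡ 6 (mod 29). 6 = 6.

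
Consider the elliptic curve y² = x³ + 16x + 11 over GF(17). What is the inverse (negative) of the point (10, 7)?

(10, 10)

-(10, 7) = (10, -7 mod 17) = (10, 10).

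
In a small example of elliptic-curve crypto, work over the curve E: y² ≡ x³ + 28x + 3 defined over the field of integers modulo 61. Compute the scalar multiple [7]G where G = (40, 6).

Repeated addition: build up to 7G.
2G: tangent at (40, 6): λ = (3·40² + 28)/(2·6) ≡ 9/12. 12⁻¹ ≡ 56 (mod 61) since 12·56 = 672 ≡ 1, so λ ≡ 9·56 ≡ 16.
  x = λ² - 40 - 40 = 256 - 80 ≡ 54; y = λ·(40 - 54) - 6 ≡ 14. → (54, 14)
3G: (54, 14) + (40, 6). λ = (6 - 14)/(40 - 54) ≡ 53/47 mod 61. 47⁻¹ ≡ 13 (mod 61), so λ ≡ 18.
  x = λ² - 54 - 40 = 324 - 94 ≡ 47; y = λ·(54 - 47) - 14 ≡ 51. → (47, 51)
4G: (47, 51) + (40, 6). λ = (6 - 51)/(40 - 47) ≡ 16/54 mod 61. 54⁻¹ ≡ 26 (mod 61), so λ ≡ 50.
  x = λ² - 47 - 40 = 2500 - 87 ≡ 34; y = λ·(47 - 34) - 51 ≡ 50. → (34, 50)
5G: (34, 50) + (40, 6). λ = (6 - 50)/(40 - 34) ≡ 17/6 mod 61. 6⁻¹ ≡ 51 (mod 61), so λ ≡ 13.
  x = λ² - 34 - 40 = 169 - 74 ≡ 34; y = λ·(34 - 34) - 50 ≡ 11. → (34, 11)
6G: (34, 11) + (40, 6). λ = (6 - 11)/(40 - 34) ≡ 56/6 mod 61. 6⁻¹ ≡ 51 (mod 61), so λ ≡ 50.
  x = λ² - 34 - 40 = 2500 - 74 ≡ 47; y = λ·(34 - 47) - 11 ≡ 10. → (47, 10)
7G: (47, 10) + (40, 6). λ = (6 - 10)/(40 - 47) ≡ 57/54 mod 61. 54⁻¹ ≡ 26 (mod 61) since 54·26 = 1404 ≡ 1, so λ ≡ 18.
  x = λ² - 47 - 40 = 324 - 87 ≡ 54; y = λ·(47 - 54) - 10 ≡ 47. → (54, 47)

(54, 47)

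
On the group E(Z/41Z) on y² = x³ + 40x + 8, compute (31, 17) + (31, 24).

The two points share x = 31 and their y-coordinates satisfy 17 + 24 ≡ 0 (mod 41), so they are inverses. Their sum is 𝒪.

O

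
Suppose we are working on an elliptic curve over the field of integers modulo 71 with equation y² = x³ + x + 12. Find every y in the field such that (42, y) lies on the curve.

35, 36

x³ + 1x + 12 = 74142 ≡ 18 (mod 71).
Square roots of 18 mod 71: 35 and 36 (since 35² = 1225 ≡ 18).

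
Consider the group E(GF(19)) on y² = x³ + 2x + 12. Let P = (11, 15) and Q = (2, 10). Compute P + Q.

(11, 15) + (2, 10). λ = (10 - 15)/(2 - 11) ≡ 14/10 mod 19. 10⁻¹ ≡ 2 (mod 19), so λ ≡ 9.
  x = λ² - 11 - 2 = 81 - 13 ≡ 11; y = λ·(11 - 11) - 15 ≡ 4. → (11, 4)

(11, 4)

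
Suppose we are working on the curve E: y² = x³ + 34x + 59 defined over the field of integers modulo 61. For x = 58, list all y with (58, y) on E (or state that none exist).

28, 33

x³ + 34x + 59 = 197143 ≡ 52 (mod 61).
Square roots of 52 mod 61: 28 and 33 (since 28² = 784 ≡ 52).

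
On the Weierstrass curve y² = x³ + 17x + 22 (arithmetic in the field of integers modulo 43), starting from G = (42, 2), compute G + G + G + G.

Double-and-add on 4 = (100)₂. Start with G = (42, 2) for the leading 1-bit.
double: tangent at (42, 2): λ = (3·42² + 17)/(2·2) ≡ 20/4. 4⁻¹ ≡ 11 (mod 43) since 4·11 = 44 ≡ 1, so λ ≡ 20·11 ≡ 5.
  x = λ² - 42 - 42 = 25 - 84 ≡ 27; y = λ·(42 - 27) - 2 ≡ 30. → (27, 30)
double: tangent at (27, 30): λ = (3·27² + 17)/(2·30) ≡ 11/17. 17⁻¹ ≡ 38 (mod 43) since 17·38 = 646 ≡ 1, so λ ≡ 11·38 ≡ 31.
  x = λ² - 27 - 27 = 961 - 54 ≡ 4; y = λ·(27 - 4) - 30 ≡ 38. → (4, 38)

(4, 38)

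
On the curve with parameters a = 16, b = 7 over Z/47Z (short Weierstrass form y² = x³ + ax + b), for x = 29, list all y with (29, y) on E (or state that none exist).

none

x³ + 16x + 7 = 24860 ≡ 44 (mod 47).
44 is a non-residue mod 47; no y exists.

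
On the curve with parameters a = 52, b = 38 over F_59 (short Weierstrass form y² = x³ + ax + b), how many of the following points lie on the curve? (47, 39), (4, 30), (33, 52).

(47, 39): 39² ≡ 46, rhs ≡ 46 → on.
(4, 30): 30² ≡ 15, rhs ≡ 15 → on.
(33, 52): 52² ≡ 49, rhs ≡ 49 → on.

3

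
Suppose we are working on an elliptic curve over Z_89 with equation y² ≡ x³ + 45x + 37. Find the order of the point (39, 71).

2P: tangent at (39, 71): λ = (3·39² + 45)/(2·71) ≡ 69/53. 53⁻¹ ≡ 42 (mod 89), so λ ≡ 69·42 ≡ 50.
  x = λ² - 39 - 39 = 2500 - 78 ≡ 19; y = λ·(39 - 19) - 71 ≡ 39. → (19, 39)
3P: (19, 39) + (39, 71). λ = (71 - 39)/(39 - 19) ≡ 32/20 mod 89. 20⁻¹ ≡ 49 (mod 89) since 20·49 = 980 ≡ 1, so λ ≡ 55.
  x = λ² - 19 - 39 = 3025 - 58 ≡ 30; y = λ·(19 - 30) - 39 ≡ 68. → (30, 68)
4P: (30, 68) + (39, 71). λ = (71 - 68)/(39 - 30) ≡ 3/9 mod 89. 9⁻¹ ≡ 10 (mod 89) since 9·10 = 90 ≡ 1, so λ ≡ 30.
  x = λ² - 30 - 39 = 900 - 69 ≡ 30; y = λ·(30 - 30) - 68 ≡ 21. → (30, 21)
5P: (30, 21) + (39, 71). λ = (71 - 21)/(39 - 30) ≡ 50/9 mod 89. 9⁻¹ ≡ 10 (mod 89) since 9·10 = 90 ≡ 1, so λ ≡ 55.
  x = λ² - 30 - 39 = 3025 - 69 ≡ 19; y = λ·(30 - 19) - 21 ≡ 50. → (19, 50)
6P: (19, 50) + (39, 71). λ = (71 - 50)/(39 - 19) ≡ 21/20 mod 89. 20⁻¹ ≡ 49 (mod 89), so λ ≡ 50.
  x = λ² - 19 - 39 = 2500 - 58 ≡ 39; y = λ·(19 - 39) - 50 ≡ 18. → (39, 18)
7P: (39, 18) + (39, 71): same x and y₁ ≡ -y₂, so the sum is 𝒪.
7P = 𝒪, so the order is 7.

7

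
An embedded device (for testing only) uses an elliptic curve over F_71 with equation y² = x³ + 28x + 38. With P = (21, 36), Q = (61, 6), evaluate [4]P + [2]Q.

(27, 61)

First 4P:
Double-and-add on 4 = (100)₂. Start with P = (21, 36) for the leading 1-bit.
double: tangent at (21, 36): λ = (3·21² + 28)/(2·36) ≡ 2/1. 1⁻¹ ≡ 1 (mod 71), so λ ≡ 2·1 ≡ 2.
  x = λ² - 21 - 21 = 4 - 42 ≡ 33; y = λ·(21 - 33) - 36 ≡ 11. → (33, 11)
double: tangent at (33, 11): λ = (3·33² + 28)/(2·11) ≡ 29/22. 22⁻¹ ≡ 42 (mod 71), so λ ≡ 29·42 ≡ 11.
  x = λ² - 33 - 33 = 121 - 66 ≡ 55; y = λ·(33 - 55) - 11 ≡ 31. → (55, 31)
4P = (55, 31).
Next 2Q:
Repeated addition: build up to 2Q.
2Q: tangent at (61, 6): λ = (3·61² + 28)/(2·6) ≡ 44/12. 12⁻¹ ≡ 6 (mod 71), so λ ≡ 44·6 ≡ 51.
  x = λ² - 61 - 61 = 2601 - 122 ≡ 65; y = λ·(61 - 65) - 6 ≡ 3. → (65, 3)
2Q = (65, 3).
Finally 4P + 2Q:
(55, 31) + (65, 3). λ = (3 - 31)/(65 - 55) ≡ 43/10 mod 71. 10⁻¹ ≡ 64 (mod 71) since 10·64 = 640 ≡ 1, so λ ≡ 54.
  x = λ² - 55 - 65 = 2916 - 120 ≡ 27; y = λ·(55 - 27) - 31 ≡ 61. → (27, 61)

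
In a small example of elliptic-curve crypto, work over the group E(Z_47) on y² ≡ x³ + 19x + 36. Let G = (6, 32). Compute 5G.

(36, 0)

Double-and-add on 5 = (101)₂. Start with G = (6, 32) for the leading 1-bit.
double: tangent at (6, 32): λ = (3·6² + 19)/(2·32) ≡ 33/17. 17⁻¹ ≡ 36 (mod 47) since 17·36 = 612 ≡ 1, so λ ≡ 33·36 ≡ 13.
  x = λ² - 6 - 6 = 169 - 12 ≡ 16; y = λ·(6 - 16) - 32 ≡ 26. → (16, 26)
double: tangent at (16, 26): λ = (3·16² + 19)/(2·26) ≡ 35/5. 5⁻¹ ≡ 19 (mod 47) since 5·19 = 95 ≡ 1, so λ ≡ 35·19 ≡ 7.
  x = λ² - 16 - 16 = 49 - 32 ≡ 17; y = λ·(16 - 17) - 26 ≡ 14. → (17, 14)
add G: (17, 14) + (6, 32). λ = (32 - 14)/(6 - 17) ≡ 18/36 mod 47. 36⁻¹ ≡ 17 (mod 47), so λ ≡ 24.
  x = λ² - 17 - 6 = 576 - 23 ≡ 36; y = λ·(17 - 36) - 14 ≡ 0. → (36, 0)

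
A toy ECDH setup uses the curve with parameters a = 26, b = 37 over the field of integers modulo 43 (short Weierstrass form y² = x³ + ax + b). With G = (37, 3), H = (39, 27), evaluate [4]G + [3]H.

First 4G:
Double-and-add on 4 = (100)₂. Start with G = (37, 3) for the leading 1-bit.
double: tangent at (37, 3): λ = (3·37² + 26)/(2·3) ≡ 5/6. 6⁻¹ ≡ 36 (mod 43) since 6·36 = 216 ≡ 1, so λ ≡ 5·36 ≡ 8.
  x = λ² - 37 - 37 = 64 - 74 ≡ 33; y = λ·(37 - 33) - 3 ≡ 29. → (33, 29)
double: tangent at (33, 29): λ = (3·33² + 26)/(2·29) ≡ 25/15. 15⁻¹ ≡ 23 (mod 43) since 15·23 = 345 ≡ 1, so λ ≡ 25·23 ≡ 16.
  x = λ² - 33 - 33 = 256 - 66 ≡ 18; y = λ·(33 - 18) - 29 ≡ 39. → (18, 39)
4G = (18, 39).
Next 3H:
Repeated addition: build up to 3H.
2H: tangent at (39, 27): λ = (3·39² + 26)/(2·27) ≡ 31/11. 11⁻¹ ≡ 4 (mod 43), so λ ≡ 31·4 ≡ 38.
  x = λ² - 39 - 39 = 1444 - 78 ≡ 33; y = λ·(39 - 33) - 27 ≡ 29. → (33, 29)
3H: (33, 29) + (39, 27). λ = (27 - 29)/(39 - 33) ≡ 41/6 mod 43. 6⁻¹ ≡ 36 (mod 43), so λ ≡ 14.
  x = λ² - 33 - 39 = 196 - 72 ≡ 38; y = λ·(33 - 38) - 29 ≡ 30. → (38, 30)
3H = (38, 30).
Finally 4G + 3H:
(18, 39) + (38, 30). λ = (30 - 39)/(38 - 18) ≡ 34/20 mod 43. 20⁻¹ ≡ 28 (mod 43), so λ ≡ 6.
  x = λ² - 18 - 38 = 36 - 56 ≡ 23; y = λ·(18 - 23) - 39 ≡ 17. → (23, 17)

(23, 17)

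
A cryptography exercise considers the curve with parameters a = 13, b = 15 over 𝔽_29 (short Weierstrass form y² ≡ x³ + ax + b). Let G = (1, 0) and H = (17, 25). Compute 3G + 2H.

First 3G:
Repeated addition: build up to 3G.
2G: (1, 0) + (1, 0): same x and y₁ ≡ -y₂, so the sum is the point at infinity.
3G: the point at infinity + (1, 0) = (1, 0) (identity).
3G = (1, 0).
Next 2H:
Repeated addition: build up to 2H.
2H: tangent at (17, 25): λ = (3·17² + 13)/(2·25) ≡ 10/21. 21⁻¹ ≡ 18 (mod 29), so λ ≡ 10·18 ≡ 6.
  x = λ² - 17 - 17 = 36 - 34 ≡ 2; y = λ·(17 - 2) - 25 ≡ 7. → (2, 7)
2H = (2, 7).
Finally 3G + 2H:
(1, 0) + (2, 7). λ = (7 - 0)/(2 - 1) ≡ 7/1 mod 29. 1⁻¹ ≡ 1 (mod 29), so λ ≡ 7.
  x = λ² - 1 - 2 = 49 - 3 ≡ 17; y = λ·(1 - 17) - 0 ≡ 4. → (17, 4)

(17, 4)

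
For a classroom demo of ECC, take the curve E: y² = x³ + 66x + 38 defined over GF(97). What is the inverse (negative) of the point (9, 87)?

-(9, 87) = (9, -87 mod 97) = (9, 10).

(9, 10)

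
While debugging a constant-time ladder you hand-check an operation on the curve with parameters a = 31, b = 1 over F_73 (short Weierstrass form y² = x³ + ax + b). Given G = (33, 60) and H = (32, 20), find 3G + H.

First 3G:
Repeated addition: build up to 3G.
2G: tangent at (33, 60): λ = (3·33² + 31)/(2·60) ≡ 13/47. 47⁻¹ ≡ 14 (mod 73), so λ ≡ 13·14 ≡ 36.
  x = λ² - 33 - 33 = 1296 - 66 ≡ 62; y = λ·(33 - 62) - 60 ≡ 64. → (62, 64)
3G: (62, 64) + (33, 60). λ = (60 - 64)/(33 - 62) ≡ 69/44 mod 73. 44⁻¹ ≡ 5 (mod 73), so λ ≡ 53.
  x = λ² - 62 - 33 = 2809 - 95 ≡ 13; y = λ·(62 - 13) - 64 ≡ 51. → (13, 51)
3G = (13, 51).
Finally 3G + H:
(13, 51) + (32, 20). λ = (20 - 51)/(32 - 13) ≡ 42/19 mod 73. 19⁻¹ ≡ 50 (mod 73) since 19·50 = 950 ≡ 1, so λ ≡ 56.
  x = λ² - 13 - 32 = 3136 - 45 ≡ 25; y = λ·(13 - 25) - 51 ≡ 7. → (25, 7)

(25, 7)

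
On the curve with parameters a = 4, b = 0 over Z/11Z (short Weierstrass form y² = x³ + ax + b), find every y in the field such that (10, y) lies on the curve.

none

x³ + 4x + 0 = 1040 ≡ 6 (mod 11).
6 is a non-residue mod 11; no y exists.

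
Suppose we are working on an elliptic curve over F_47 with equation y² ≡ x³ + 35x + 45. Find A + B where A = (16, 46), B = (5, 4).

(16, 46) + (5, 4). λ = (4 - 46)/(5 - 16) ≡ 5/36 mod 47. 36⁻¹ ≡ 17 (mod 47), so λ ≡ 38.
  x = λ² - 16 - 5 = 1444 - 21 ≡ 13; y = λ·(16 - 13) - 46 ≡ 21. → (13, 21)

(13, 21)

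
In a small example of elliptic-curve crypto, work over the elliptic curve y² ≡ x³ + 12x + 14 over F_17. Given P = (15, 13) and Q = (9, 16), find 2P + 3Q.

First 2P:
Repeated addition: build up to 2P.
2P: tangent at (15, 13): λ = (3·15² + 12)/(2·13) ≡ 7/9. 9⁻¹ ≡ 2 (mod 17), so λ ≡ 7·2 ≡ 14.
  x = λ² - 15 - 15 = 196 - 30 ≡ 13; y = λ·(15 - 13) - 13 ≡ 15. → (13, 15)
2P = (13, 15).
Next 3Q:
Repeated addition: build up to 3Q.
2Q: tangent at (9, 16): λ = (3·9² + 12)/(2·16) ≡ 0/15. 15⁻¹ ≡ 8 (mod 17) since 15·8 = 120 ≡ 1, so λ ≡ 0·8 ≡ 0.
  x = λ² - 9 - 9 = 0 - 18 ≡ 16; y = λ·(9 - 16) - 16 ≡ 1. → (16, 1)
3Q: (16, 1) + (9, 16). λ = (16 - 1)/(9 - 16) ≡ 15/10 mod 17. 10⁻¹ ≡ 12 (mod 17), so λ ≡ 10.
  x = λ² - 16 - 9 = 100 - 25 ≡ 7; y = λ·(16 - 7) - 1 ≡ 4. → (7, 4)
3Q = (7, 4).
Finally 2P + 3Q:
(13, 15) + (7, 4). λ = (4 - 15)/(7 - 13) ≡ 6/11 mod 17. 11⁻¹ ≡ 14 (mod 17), so λ ≡ 16.
  x = λ² - 13 - 7 = 256 - 20 ≡ 15; y = λ·(13 - 15) - 15 ≡ 4. → (15, 4)

(15, 4)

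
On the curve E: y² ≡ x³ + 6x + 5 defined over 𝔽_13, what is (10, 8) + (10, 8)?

tangent at (10, 8): λ = (3·10² + 6)/(2·8) ≡ 7/3. 3⁻¹ ≡ 9 (mod 13), so λ ≡ 7·9 ≡ 11.
  x = λ² - 10 - 10 = 121 - 20 ≡ 10; y = λ·(10 - 10) - 8 ≡ 5. → (10, 5)

(10, 5)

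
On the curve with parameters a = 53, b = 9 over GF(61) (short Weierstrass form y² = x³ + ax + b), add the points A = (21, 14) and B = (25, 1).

(21, 14) + (25, 1). λ = (1 - 14)/(25 - 21) ≡ 48/4 mod 61. 4⁻¹ ≡ 46 (mod 61) since 4·46 = 184 ≡ 1, so λ ≡ 12.
  x = λ² - 21 - 25 = 144 - 46 ≡ 37; y = λ·(21 - 37) - 14 ≡ 38. → (37, 38)

(37, 38)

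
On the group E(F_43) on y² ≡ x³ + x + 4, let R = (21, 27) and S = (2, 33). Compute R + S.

(21, 27) + (2, 33). λ = (33 - 27)/(2 - 21) ≡ 6/24 mod 43. 24⁻¹ ≡ 9 (mod 43), so λ ≡ 11.
  x = λ² - 21 - 2 = 121 - 23 ≡ 12; y = λ·(21 - 12) - 27 ≡ 29. → (12, 29)

(12, 29)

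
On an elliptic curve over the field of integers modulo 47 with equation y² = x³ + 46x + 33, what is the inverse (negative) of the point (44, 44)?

(44, 3)

-(44, 44) = (44, -44 mod 47) = (44, 3).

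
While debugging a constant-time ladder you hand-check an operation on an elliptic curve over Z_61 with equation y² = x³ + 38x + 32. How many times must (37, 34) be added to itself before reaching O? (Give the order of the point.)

7

2P: tangent at (37, 34): λ = (3·37² + 38)/(2·34) ≡ 58/7. 7⁻¹ ≡ 35 (mod 61), so λ ≡ 58·35 ≡ 17.
  x = λ² - 37 - 37 = 289 - 74 ≡ 32; y = λ·(37 - 32) - 34 ≡ 51. → (32, 51)
3P: (32, 51) + (37, 34). λ = (34 - 51)/(37 - 32) ≡ 44/5 mod 61. 5⁻¹ ≡ 49 (mod 61) since 5·49 = 245 ≡ 1, so λ ≡ 21.
  x = λ² - 32 - 37 = 441 - 69 ≡ 6; y = λ·(32 - 6) - 51 ≡ 7. → (6, 7)
4P: (6, 7) + (37, 34). λ = (34 - 7)/(37 - 6) ≡ 27/31 mod 61. 31⁻¹ ≡ 2 (mod 61), so λ ≡ 54.
  x = λ² - 6 - 37 = 2916 - 43 ≡ 6; y = λ·(6 - 6) - 7 ≡ 54. → (6, 54)
5P: (6, 54) + (37, 34). λ = (34 - 54)/(37 - 6) ≡ 41/31 mod 61. 31⁻¹ ≡ 2 (mod 61), so λ ≡ 21.
  x = λ² - 6 - 37 = 441 - 43 ≡ 32; y = λ·(6 - 32) - 54 ≡ 10. → (32, 10)
6P: (32, 10) + (37, 34). λ = (34 - 10)/(37 - 32) ≡ 24/5 mod 61. 5⁻¹ ≡ 49 (mod 61) since 5·49 = 245 ≡ 1, so λ ≡ 17.
  x = λ² - 32 - 37 = 289 - 69 ≡ 37; y = λ·(32 - 37) - 10 ≡ 27. → (37, 27)
7P: (37, 27) + (37, 34): same x and y₁ ≡ -y₂, so the sum is O.
7P = O, so the order is 7.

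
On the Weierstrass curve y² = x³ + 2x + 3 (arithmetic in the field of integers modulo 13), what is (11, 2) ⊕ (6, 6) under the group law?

(11, 2) + (6, 6). λ = (6 - 2)/(6 - 11) ≡ 4/8 mod 13. 8⁻¹ ≡ 5 (mod 13) since 8·5 = 40 ≡ 1, so λ ≡ 7.
  x = λ² - 11 - 6 = 49 - 17 ≡ 6; y = λ·(11 - 6) - 2 ≡ 7. → (6, 7)

(6, 7)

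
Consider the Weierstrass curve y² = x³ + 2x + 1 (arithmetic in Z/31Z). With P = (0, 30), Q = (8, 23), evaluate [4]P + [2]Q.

(1, 29)

First 4P:
Repeated addition: build up to 4P.
2P: tangent at (0, 30): λ = (3·0² + 2)/(2·30) ≡ 2/29. 29⁻¹ ≡ 15 (mod 31), so λ ≡ 2·15 ≡ 30.
  x = λ² - 0 - 0 = 900 - 0 ≡ 1; y = λ·(0 - 1) - 30 ≡ 2. → (1, 2)
3P: (1, 2) + (0, 30). λ = (30 - 2)/(0 - 1) ≡ 28/30 mod 31. 30⁻¹ ≡ 30 (mod 31) since 30·30 = 900 ≡ 1, so λ ≡ 3.
  x = λ² - 1 - 0 = 9 - 1 ≡ 8; y = λ·(1 - 8) - 2 ≡ 8. → (8, 8)
4P: (8, 8) + (0, 30). λ = (30 - 8)/(0 - 8) ≡ 22/23 mod 31. 23⁻¹ ≡ 27 (mod 31), so λ ≡ 5.
  x = λ² - 8 - 0 = 25 - 8 ≡ 17; y = λ·(8 - 17) - 8 ≡ 9. → (17, 9)
4P = (17, 9).
Next 2Q:
Repeated addition: build up to 2Q.
2Q: tangent at (8, 23): λ = (3·8² + 2)/(2·23) ≡ 8/15. 15⁻¹ ≡ 29 (mod 31) since 15·29 = 435 ≡ 1, so λ ≡ 8·29 ≡ 15.
  x = λ² - 8 - 8 = 225 - 16 ≡ 23; y = λ·(8 - 23) - 23 ≡ 0. → (23, 0)
2Q = (23, 0).
Finally 4P + 2Q:
(17, 9) + (23, 0). λ = (0 - 9)/(23 - 17) ≡ 22/6 mod 31. 6⁻¹ ≡ 26 (mod 31) since 6·26 = 156 ≡ 1, so λ ≡ 14.
  x = λ² - 17 - 23 = 196 - 40 ≡ 1; y = λ·(17 - 1) - 9 ≡ 29. → (1, 29)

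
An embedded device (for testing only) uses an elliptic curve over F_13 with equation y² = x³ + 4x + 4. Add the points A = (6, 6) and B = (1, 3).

(10, 2)

(6, 6) + (1, 3). λ = (3 - 6)/(1 - 6) ≡ 10/8 mod 13. 8⁻¹ ≡ 5 (mod 13), so λ ≡ 11.
  x = λ² - 6 - 1 = 121 - 7 ≡ 10; y = λ·(6 - 10) - 6 ≡ 2. → (10, 2)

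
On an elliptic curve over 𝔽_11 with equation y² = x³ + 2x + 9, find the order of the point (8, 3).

2P: tangent at (8, 3): λ = (3·8² + 2)/(2·3) ≡ 7/6. 6⁻¹ ≡ 2 (mod 11) since 6·2 = 12 ≡ 1, so λ ≡ 7·2 ≡ 3.
  x = λ² - 8 - 8 = 9 - 16 ≡ 4; y = λ·(8 - 4) - 3 ≡ 9. → (4, 9)
3P: (4, 9) + (8, 3). λ = (3 - 9)/(8 - 4) ≡ 5/4 mod 11. 4⁻¹ ≡ 3 (mod 11) since 4·3 = 12 ≡ 1, so λ ≡ 4.
  x = λ² - 4 - 8 = 16 - 12 ≡ 4; y = λ·(4 - 4) - 9 ≡ 2. → (4, 2)
4P: (4, 2) + (8, 3). λ = (3 - 2)/(8 - 4) ≡ 1/4 mod 11. 4⁻¹ ≡ 3 (mod 11) since 4·3 = 12 ≡ 1, so λ ≡ 3.
  x = λ² - 4 - 8 = 9 - 12 ≡ 8; y = λ·(4 - 8) - 2 ≡ 8. → (8, 8)
5P: (8, 8) + (8, 3): same x and y₁ ≡ -y₂, so the sum is O.
5P = O, so the order is 5.

5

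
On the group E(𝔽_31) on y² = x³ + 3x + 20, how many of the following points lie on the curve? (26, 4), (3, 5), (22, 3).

(26, 4): 4² ≡ 16, rhs ≡ 4 → off.
(3, 5): 5² ≡ 25, rhs ≡ 25 → on.
(22, 3): 3² ≡ 9, rhs ≡ 8 → off.

1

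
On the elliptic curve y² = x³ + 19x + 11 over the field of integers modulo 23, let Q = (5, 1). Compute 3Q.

(16, 15)

Repeated addition: build up to 3Q.
2Q: tangent at (5, 1): λ = (3·5² + 19)/(2·1) ≡ 2/2. 2⁻¹ ≡ 12 (mod 23), so λ ≡ 2·12 ≡ 1.
  x = λ² - 5 - 5 = 1 - 10 ≡ 14; y = λ·(5 - 14) - 1 ≡ 13. → (14, 13)
3Q: (14, 13) + (5, 1). λ = (1 - 13)/(5 - 14) ≡ 11/14 mod 23. 14⁻¹ ≡ 5 (mod 23), so λ ≡ 9.
  x = λ² - 14 - 5 = 81 - 19 ≡ 16; y = λ·(14 - 16) - 13 ≡ 15. → (16, 15)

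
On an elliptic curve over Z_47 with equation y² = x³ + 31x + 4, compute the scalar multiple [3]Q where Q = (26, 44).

Repeated addition: build up to 3Q.
2Q: tangent at (26, 44): λ = (3·26² + 31)/(2·44) ≡ 38/41. 41⁻¹ ≡ 39 (mod 47), so λ ≡ 38·39 ≡ 25.
  x = λ² - 26 - 26 = 625 - 52 ≡ 9; y = λ·(26 - 9) - 44 ≡ 5. → (9, 5)
3Q: (9, 5) + (26, 44). λ = (44 - 5)/(26 - 9) ≡ 39/17 mod 47. 17⁻¹ ≡ 36 (mod 47), so λ ≡ 41.
  x = λ² - 9 - 26 = 1681 - 35 ≡ 1; y = λ·(9 - 1) - 5 ≡ 41. → (1, 41)

(1, 41)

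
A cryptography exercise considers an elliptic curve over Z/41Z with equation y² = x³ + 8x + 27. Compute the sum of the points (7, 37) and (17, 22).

(7, 37) + (17, 22). λ = (22 - 37)/(17 - 7) ≡ 26/10 mod 41. 10⁻¹ ≡ 37 (mod 41) since 10·37 = 370 ≡ 1, so λ ≡ 19.
  x = λ² - 7 - 17 = 361 - 24 ≡ 9; y = λ·(7 - 9) - 37 ≡ 7. → (9, 7)

(9, 7)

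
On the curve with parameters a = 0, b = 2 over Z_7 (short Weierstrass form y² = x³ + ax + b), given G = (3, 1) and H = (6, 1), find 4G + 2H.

(0, 4)

First 4G:
Repeated addition: build up to 4G.
2G: tangent at (3, 1): λ = (3·3² + 0)/(2·1) ≡ 6/2. 2⁻¹ ≡ 4 (mod 7), so λ ≡ 6·4 ≡ 3.
  x = λ² - 3 - 3 = 9 - 6 ≡ 3; y = λ·(3 - 3) - 1 ≡ 6. → (3, 6)
3G: (3, 6) + (3, 1): same x and y₁ ≡ -y₂, so the sum is O.
4G: O + (3, 1) = (3, 1) (identity).
4G = (3, 1).
Next 2H:
Repeated addition: build up to 2H.
2H: tangent at (6, 1): λ = (3·6² + 0)/(2·1) ≡ 3/2. 2⁻¹ ≡ 4 (mod 7) since 2·4 = 8 ≡ 1, so λ ≡ 3·4 ≡ 5.
  x = λ² - 6 - 6 = 25 - 12 ≡ 6; y = λ·(6 - 6) - 1 ≡ 6. → (6, 6)
2H = (6, 6).
Finally 4G + 2H:
(3, 1) + (6, 6). λ = (6 - 1)/(6 - 3) ≡ 5/3 mod 7. 3⁻¹ ≡ 5 (mod 7) since 3·5 = 15 ≡ 1, so λ ≡ 4.
  x = λ² - 3 - 6 = 16 - 9 ≡ 0; y = λ·(3 - 0) - 1 ≡ 4. → (0, 4)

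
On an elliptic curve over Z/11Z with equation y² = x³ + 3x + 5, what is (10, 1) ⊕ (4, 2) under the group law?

(1, 3)

(10, 1) + (4, 2). λ = (2 - 1)/(4 - 10) ≡ 1/5 mod 11. 5⁻¹ ≡ 9 (mod 11), so λ ≡ 9.
  x = λ² - 10 - 4 = 81 - 14 ≡ 1; y = λ·(10 - 1) - 1 ≡ 3. → (1, 3)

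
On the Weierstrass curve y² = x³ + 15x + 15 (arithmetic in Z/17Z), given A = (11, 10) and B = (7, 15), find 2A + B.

First 2A:
Repeated addition: build up to 2A.
2A: tangent at (11, 10): λ = (3·11² + 15)/(2·10) ≡ 4/3. 3⁻¹ ≡ 6 (mod 17) since 3·6 = 18 ≡ 1, so λ ≡ 4·6 ≡ 7.
  x = λ² - 11 - 11 = 49 - 22 ≡ 10; y = λ·(11 - 10) - 10 ≡ 14. → (10, 14)
2A = (10, 14).
Finally 2A + B:
(10, 14) + (7, 15). λ = (15 - 14)/(7 - 10) ≡ 1/14 mod 17. 14⁻¹ ≡ 11 (mod 17), so λ ≡ 11.
  x = λ² - 10 - 7 = 121 - 17 ≡ 2; y = λ·(10 - 2) - 14 ≡ 6. → (2, 6)

(2, 6)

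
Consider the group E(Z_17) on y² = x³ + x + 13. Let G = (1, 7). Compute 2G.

tangent at (1, 7): λ = (3·1² + 1)/(2·7) ≡ 4/14. 14⁻¹ ≡ 11 (mod 17) since 14·11 = 154 ≡ 1, so λ ≡ 4·11 ≡ 10.
  x = λ² - 1 - 1 = 100 - 2 ≡ 13; y = λ·(1 - 13) - 7 ≡ 9. → (13, 9)

(13, 9)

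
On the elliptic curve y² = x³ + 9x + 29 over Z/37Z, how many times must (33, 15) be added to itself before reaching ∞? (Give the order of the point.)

4

2P: tangent at (33, 15): λ = (3·33² + 9)/(2·15) ≡ 20/30. 30⁻¹ ≡ 21 (mod 37), so λ ≡ 20·21 ≡ 13.
  x = λ² - 33 - 33 = 169 - 66 ≡ 29; y = λ·(33 - 29) - 15 ≡ 0. → (29, 0)
3P: (29, 0) + (33, 15). λ = (15 - 0)/(33 - 29) ≡ 15/4 mod 37. 4⁻¹ ≡ 28 (mod 37), so λ ≡ 13.
  x = λ² - 29 - 33 = 169 - 62 ≡ 33; y = λ·(29 - 33) - 0 ≡ 22. → (33, 22)
4P: (33, 22) + (33, 15): same x and y₁ ≡ -y₂, so the sum is ∞.
4P = ∞, so the order is 4.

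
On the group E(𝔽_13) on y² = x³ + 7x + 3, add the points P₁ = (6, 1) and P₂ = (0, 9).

(6, 1) + (0, 9). λ = (9 - 1)/(0 - 6) ≡ 8/7 mod 13. 7⁻¹ ≡ 2 (mod 13) since 7·2 = 14 ≡ 1, so λ ≡ 3.
  x = λ² - 6 - 0 = 9 - 6 ≡ 3; y = λ·(6 - 3) - 1 ≡ 8. → (3, 8)

(3, 8)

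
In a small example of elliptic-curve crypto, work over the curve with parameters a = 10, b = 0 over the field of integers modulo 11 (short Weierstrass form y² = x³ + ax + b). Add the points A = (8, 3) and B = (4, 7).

(0, 0)

(8, 3) + (4, 7). λ = (7 - 3)/(4 - 8) ≡ 4/7 mod 11. 7⁻¹ ≡ 8 (mod 11) since 7·8 = 56 ≡ 1, so λ ≡ 10.
  x = λ² - 8 - 4 = 100 - 12 ≡ 0; y = λ·(8 - 0) - 3 ≡ 0. → (0, 0)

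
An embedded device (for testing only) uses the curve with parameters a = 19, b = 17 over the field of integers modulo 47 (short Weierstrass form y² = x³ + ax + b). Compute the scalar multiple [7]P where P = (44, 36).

Repeated addition: build up to 7P.
2P: tangent at (44, 36): λ = (3·44² + 19)/(2·36) ≡ 46/25. 25⁻¹ ≡ 32 (mod 47) since 25·32 = 800 ≡ 1, so λ ≡ 46·32 ≡ 15.
  x = λ² - 44 - 44 = 225 - 88 ≡ 43; y = λ·(44 - 43) - 36 ≡ 26. → (43, 26)
3P: (43, 26) + (44, 36). λ = (36 - 26)/(44 - 43) ≡ 10/1 mod 47. 1⁻¹ ≡ 1 (mod 47), so λ ≡ 10.
  x = λ² - 43 - 44 = 100 - 87 ≡ 13; y = λ·(43 - 13) - 26 ≡ 39. → (13, 39)
4P: (13, 39) + (44, 36). λ = (36 - 39)/(44 - 13) ≡ 44/31 mod 47. 31⁻¹ ≡ 44 (mod 47) since 31·44 = 1364 ≡ 1, so λ ≡ 9.
  x = λ² - 13 - 44 = 81 - 57 ≡ 24; y = λ·(13 - 24) - 39 ≡ 3. → (24, 3)
5P: (24, 3) + (44, 36). λ = (36 - 3)/(44 - 24) ≡ 33/20 mod 47. 20⁻¹ ≡ 40 (mod 47) since 20·40 = 800 ≡ 1, so λ ≡ 4.
  x = λ² - 24 - 44 = 16 - 68 ≡ 42; y = λ·(24 - 42) - 3 ≡ 19. → (42, 19)
6P: (42, 19) + (44, 36). λ = (36 - 19)/(44 - 42) ≡ 17/2 mod 47. 2⁻¹ ≡ 24 (mod 47), so λ ≡ 32.
  x = λ² - 42 - 44 = 1024 - 86 ≡ 45; y = λ·(42 - 45) - 19 ≡ 26. → (45, 26)
7P: (45, 26) + (44, 36). λ = (36 - 26)/(44 - 45) ≡ 10/46 mod 47. 46⁻¹ ≡ 46 (mod 47) since 46·46 = 2116 ≡ 1, so λ ≡ 37.
  x = λ² - 45 - 44 = 1369 - 89 ≡ 11; y = λ·(45 - 11) - 26 ≡ 10. → (11, 10)

(11, 10)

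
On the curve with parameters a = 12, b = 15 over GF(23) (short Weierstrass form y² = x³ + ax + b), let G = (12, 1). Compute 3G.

Repeated addition: build up to 3G.
2G: tangent at (12, 1): λ = (3·12² + 12)/(2·1) ≡ 7/2. 2⁻¹ ≡ 12 (mod 23), so λ ≡ 7·12 ≡ 15.
  x = λ² - 12 - 12 = 225 - 24 ≡ 17; y = λ·(12 - 17) - 1 ≡ 16. → (17, 16)
3G: (17, 16) + (12, 1). λ = (1 - 16)/(12 - 17) ≡ 8/18 mod 23. 18⁻¹ ≡ 9 (mod 23), so λ ≡ 3.
  x = λ² - 17 - 12 = 9 - 29 ≡ 3; y = λ·(17 - 3) - 16 ≡ 3. → (3, 3)

(3, 3)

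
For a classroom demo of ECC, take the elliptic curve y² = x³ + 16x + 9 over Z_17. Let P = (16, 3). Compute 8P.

O

Double-and-add on 8 = (1000)₂. Start with P = (16, 3) for the leading 1-bit.
double: tangent at (16, 3): λ = (3·16² + 16)/(2·3) ≡ 2/6. 6⁻¹ ≡ 3 (mod 17), so λ ≡ 2·3 ≡ 6.
  x = λ² - 16 - 16 = 36 - 32 ≡ 4; y = λ·(16 - 4) - 3 ≡ 1. → (4, 1)
double: tangent at (4, 1): λ = (3·4² + 16)/(2·1) ≡ 13/2. 2⁻¹ ≡ 9 (mod 17), so λ ≡ 13·9 ≡ 15.
  x = λ² - 4 - 4 = 225 - 8 ≡ 13; y = λ·(4 - 13) - 1 ≡ 0. → (13, 0)
double: (13, 0) + (13, 0): same x and y₁ ≡ -y₂, so the sum is ∞.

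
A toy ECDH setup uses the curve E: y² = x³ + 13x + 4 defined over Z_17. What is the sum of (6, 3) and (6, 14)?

O

The two points share x = 6 and their y-coordinates satisfy 3 + 14 ≡ 0 (mod 17), so they are inverses. Their sum is O.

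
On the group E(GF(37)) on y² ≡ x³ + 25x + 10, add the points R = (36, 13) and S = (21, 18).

(13, 4)

(36, 13) + (21, 18). λ = (18 - 13)/(21 - 36) ≡ 5/22 mod 37. 22⁻¹ ≡ 32 (mod 37) since 22·32 = 704 ≡ 1, so λ ≡ 12.
  x = λ² - 36 - 21 = 144 - 57 ≡ 13; y = λ·(36 - 13) - 13 ≡ 4. → (13, 4)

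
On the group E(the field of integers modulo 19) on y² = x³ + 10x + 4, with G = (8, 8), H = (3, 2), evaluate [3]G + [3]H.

(14, 0)

First 3G:
Repeated addition: build up to 3G.
2G: tangent at (8, 8): λ = (3·8² + 10)/(2·8) ≡ 12/16. 16⁻¹ ≡ 6 (mod 19), so λ ≡ 12·6 ≡ 15.
  x = λ² - 8 - 8 = 225 - 16 ≡ 0; y = λ·(8 - 0) - 8 ≡ 17. → (0, 17)
3G: (0, 17) + (8, 8). λ = (8 - 17)/(8 - 0) ≡ 10/8 mod 19. 8⁻¹ ≡ 12 (mod 19), so λ ≡ 6.
  x = λ² - 0 - 8 = 36 - 8 ≡ 9; y = λ·(0 - 9) - 17 ≡ 5. → (9, 5)
3G = (9, 5).
Next 3H:
Repeated addition: build up to 3H.
2H: tangent at (3, 2): λ = (3·3² + 10)/(2·2) ≡ 18/4. 4⁻¹ ≡ 5 (mod 19), so λ ≡ 18·5 ≡ 14.
  x = λ² - 3 - 3 = 196 - 6 ≡ 0; y = λ·(3 - 0) - 2 ≡ 2. → (0, 2)
3H: (0, 2) + (3, 2). λ = (2 - 2)/(3 - 0) ≡ 0/3 mod 19. 3⁻¹ ≡ 13 (mod 19), so λ ≡ 0.
  x = λ² - 0 - 3 = 0 - 3 ≡ 16; y = λ·(0 - 16) - 2 ≡ 17. → (16, 17)
3H = (16, 17).
Finally 3G + 3H:
(9, 5) + (16, 17). λ = (17 - 5)/(16 - 9) ≡ 12/7 mod 19. 7⁻¹ ≡ 11 (mod 19) since 7·11 = 77 ≡ 1, so λ ≡ 18.
  x = λ² - 9 - 16 = 324 - 25 ≡ 14; y = λ·(9 - 14) - 5 ≡ 0. → (14, 0)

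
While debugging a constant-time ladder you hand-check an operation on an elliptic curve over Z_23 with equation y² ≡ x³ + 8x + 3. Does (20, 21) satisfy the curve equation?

no

y² = 21² ≡ 4; x³ + 8x + 3 = 8163 ≡ 21 (mod 23). 4 ≠ 21.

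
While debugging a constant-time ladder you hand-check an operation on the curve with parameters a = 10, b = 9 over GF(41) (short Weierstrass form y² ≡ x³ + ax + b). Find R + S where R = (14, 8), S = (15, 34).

(14, 8) + (15, 34). λ = (34 - 8)/(15 - 14) ≡ 26/1 mod 41. 1⁻¹ ≡ 1 (mod 41) since 1·1 = 1 ≡ 1, so λ ≡ 26.
  x = λ² - 14 - 15 = 676 - 29 ≡ 32; y = λ·(14 - 32) - 8 ≡ 16. → (32, 16)

(32, 16)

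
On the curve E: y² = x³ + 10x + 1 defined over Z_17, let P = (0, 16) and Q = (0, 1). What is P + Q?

O

The two points share x = 0 and their y-coordinates satisfy 16 + 1 ≡ 0 (mod 17), so they are inverses. Their sum is the point at infinity.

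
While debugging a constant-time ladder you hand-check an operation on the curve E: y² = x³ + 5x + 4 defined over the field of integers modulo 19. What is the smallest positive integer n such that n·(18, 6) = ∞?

6

2P: tangent at (18, 6): λ = (3·18² + 5)/(2·6) ≡ 8/12. 12⁻¹ ≡ 8 (mod 19) since 12·8 = 96 ≡ 1, so λ ≡ 8·8 ≡ 7.
  x = λ² - 18 - 18 = 49 - 36 ≡ 13; y = λ·(18 - 13) - 6 ≡ 10. → (13, 10)
3P: (13, 10) + (18, 6). λ = (6 - 10)/(18 - 13) ≡ 15/5 mod 19. 5⁻¹ ≡ 4 (mod 19), so λ ≡ 3.
  x = λ² - 13 - 18 = 9 - 31 ≡ 16; y = λ·(13 - 16) - 10 ≡ 0. → (16, 0)
4P: (16, 0) + (18, 6). λ = (6 - 0)/(18 - 16) ≡ 6/2 mod 19. 2⁻¹ ≡ 10 (mod 19) since 2·10 = 20 ≡ 1, so λ ≡ 3.
  x = λ² - 16 - 18 = 9 - 34 ≡ 13; y = λ·(16 - 13) - 0 ≡ 9. → (13, 9)
5P: (13, 9) + (18, 6). λ = (6 - 9)/(18 - 13) ≡ 16/5 mod 19. 5⁻¹ ≡ 4 (mod 19), so λ ≡ 7.
  x = λ² - 13 - 18 = 49 - 31 ≡ 18; y = λ·(13 - 18) - 9 ≡ 13. → (18, 13)
6P: (18, 13) + (18, 6): same x and y₁ ≡ -y₂, so the sum is ∞.
6P = ∞, so the order is 6.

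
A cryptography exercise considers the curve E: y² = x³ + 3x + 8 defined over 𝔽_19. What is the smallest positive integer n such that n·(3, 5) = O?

3

2P: tangent at (3, 5): λ = (3·3² + 3)/(2·5) ≡ 11/10. 10⁻¹ ≡ 2 (mod 19) since 10·2 = 20 ≡ 1, so λ ≡ 11·2 ≡ 3.
  x = λ² - 3 - 3 = 9 - 6 ≡ 3; y = λ·(3 - 3) - 5 ≡ 14. → (3, 14)
3P: (3, 14) + (3, 5): same x and y₁ ≡ -y₂, so the sum is O.
3P = O, so the order is 3.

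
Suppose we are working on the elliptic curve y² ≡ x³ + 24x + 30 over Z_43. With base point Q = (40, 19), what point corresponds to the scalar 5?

(40, 24)

Double-and-add on 5 = (101)₂. Start with Q = (40, 19) for the leading 1-bit.
double: tangent at (40, 19): λ = (3·40² + 24)/(2·19) ≡ 8/38. 38⁻¹ ≡ 17 (mod 43) since 38·17 = 646 ≡ 1, so λ ≡ 8·17 ≡ 7.
  x = λ² - 40 - 40 = 49 - 80 ≡ 12; y = λ·(40 - 12) - 19 ≡ 5. → (12, 5)
double: tangent at (12, 5): λ = (3·12² + 24)/(2·5) ≡ 26/10. 10⁻¹ ≡ 13 (mod 43) since 10·13 = 130 ≡ 1, so λ ≡ 26·13 ≡ 37.
  x = λ² - 12 - 12 = 1369 - 24 ≡ 12; y = λ·(12 - 12) - 5 ≡ 38. → (12, 38)
add Q: (12, 38) + (40, 19). λ = (19 - 38)/(40 - 12) ≡ 24/28 mod 43. 28⁻¹ ≡ 20 (mod 43), so λ ≡ 7.
  x = λ² - 12 - 40 = 49 - 52 ≡ 40; y = λ·(12 - 40) - 38 ≡ 24. → (40, 24)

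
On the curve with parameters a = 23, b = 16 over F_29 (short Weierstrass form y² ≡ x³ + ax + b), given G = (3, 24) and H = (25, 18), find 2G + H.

(9, 16)

First 2G:
Repeated addition: build up to 2G.
2G: tangent at (3, 24): λ = (3·3² + 23)/(2·24) ≡ 21/19. 19⁻¹ ≡ 26 (mod 29), so λ ≡ 21·26 ≡ 24.
  x = λ² - 3 - 3 = 576 - 6 ≡ 19; y = λ·(3 - 19) - 24 ≡ 27. → (19, 27)
2G = (19, 27).
Finally 2G + H:
(19, 27) + (25, 18). λ = (18 - 27)/(25 - 19) ≡ 20/6 mod 29. 6⁻¹ ≡ 5 (mod 29), so λ ≡ 13.
  x = λ² - 19 - 25 = 169 - 44 ≡ 9; y = λ·(19 - 9) - 27 ≡ 16. → (9, 16)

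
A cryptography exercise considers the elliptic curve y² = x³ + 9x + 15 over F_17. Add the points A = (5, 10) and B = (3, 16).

(1, 12)

(5, 10) + (3, 16). λ = (16 - 10)/(3 - 5) ≡ 6/15 mod 17. 15⁻¹ ≡ 8 (mod 17) since 15·8 = 120 ≡ 1, so λ ≡ 14.
  x = λ² - 5 - 3 = 196 - 8 ≡ 1; y = λ·(5 - 1) - 10 ≡ 12. → (1, 12)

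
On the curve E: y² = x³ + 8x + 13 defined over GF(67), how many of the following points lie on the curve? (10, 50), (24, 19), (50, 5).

2

(10, 50): 50² ≡ 21, rhs ≡ 21 → on.
(24, 19): 19² ≡ 26, rhs ≡ 26 → on.
(50, 5): 5² ≡ 25, rhs ≡ 56 → off.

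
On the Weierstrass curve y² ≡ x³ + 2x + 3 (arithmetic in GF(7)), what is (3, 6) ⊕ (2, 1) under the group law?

(6, 0)

(3, 6) + (2, 1). λ = (1 - 6)/(2 - 3) ≡ 2/6 mod 7. 6⁻¹ ≡ 6 (mod 7), so λ ≡ 5.
  x = λ² - 3 - 2 = 25 - 5 ≡ 6; y = λ·(3 - 6) - 6 ≡ 0. → (6, 0)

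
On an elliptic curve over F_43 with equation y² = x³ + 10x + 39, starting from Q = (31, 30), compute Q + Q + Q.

Repeated addition: build up to 3Q.
2Q: tangent at (31, 30): λ = (3·31² + 10)/(2·30) ≡ 12/17. 17⁻¹ ≡ 38 (mod 43) since 17·38 = 646 ≡ 1, so λ ≡ 12·38 ≡ 26.
  x = λ² - 31 - 31 = 676 - 62 ≡ 12; y = λ·(31 - 12) - 30 ≡ 34. → (12, 34)
3Q: (12, 34) + (31, 30). λ = (30 - 34)/(31 - 12) ≡ 39/19 mod 43. 19⁻¹ ≡ 34 (mod 43) since 19·34 = 646 ≡ 1, so λ ≡ 36.
  x = λ² - 12 - 31 = 1296 - 43 ≡ 6; y = λ·(12 - 6) - 34 ≡ 10. → (6, 10)

(6, 10)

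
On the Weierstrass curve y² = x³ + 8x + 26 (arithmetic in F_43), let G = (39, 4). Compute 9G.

(1, 11)

Repeated addition: build up to 9G.
2G: tangent at (39, 4): λ = (3·39² + 8)/(2·4) ≡ 13/8. 8⁻¹ ≡ 27 (mod 43), so λ ≡ 13·27 ≡ 7.
  x = λ² - 39 - 39 = 49 - 78 ≡ 14; y = λ·(39 - 14) - 4 ≡ 42. → (14, 42)
3G: (14, 42) + (39, 4). λ = (4 - 42)/(39 - 14) ≡ 5/25 mod 43. 25⁻¹ ≡ 31 (mod 43), so λ ≡ 26.
  x = λ² - 14 - 39 = 676 - 53 ≡ 21; y = λ·(14 - 21) - 42 ≡ 34. → (21, 34)
4G: (21, 34) + (39, 4). λ = (4 - 34)/(39 - 21) ≡ 13/18 mod 43. 18⁻¹ ≡ 12 (mod 43) since 18·12 = 216 ≡ 1, so λ ≡ 27.
  x = λ² - 21 - 39 = 729 - 60 ≡ 24; y = λ·(21 - 24) - 34 ≡ 14. → (24, 14)
5G: (24, 14) + (39, 4). λ = (4 - 14)/(39 - 24) ≡ 33/15 mod 43. 15⁻¹ ≡ 23 (mod 43), so λ ≡ 28.
  x = λ² - 24 - 39 = 784 - 63 ≡ 33; y = λ·(24 - 33) - 14 ≡ 35. → (33, 35)
6G: (33, 35) + (39, 4). λ = (4 - 35)/(39 - 33) ≡ 12/6 mod 43. 6⁻¹ ≡ 36 (mod 43), so λ ≡ 2.
  x = λ² - 33 - 39 = 4 - 72 ≡ 18; y = λ·(33 - 18) - 35 ≡ 38. → (18, 38)
7G: (18, 38) + (39, 4). λ = (4 - 38)/(39 - 18) ≡ 9/21 mod 43. 21⁻¹ ≡ 41 (mod 43) since 21·41 = 861 ≡ 1, so λ ≡ 25.
  x = λ² - 18 - 39 = 625 - 57 ≡ 9; y = λ·(18 - 9) - 38 ≡ 15. → (9, 15)
8G: (9, 15) + (39, 4). λ = (4 - 15)/(39 - 9) ≡ 32/30 mod 43. 30⁻¹ ≡ 33 (mod 43), so λ ≡ 24.
  x = λ² - 9 - 39 = 576 - 48 ≡ 12; y = λ·(9 - 12) - 15 ≡ 42. → (12, 42)
9G: (12, 42) + (39, 4). λ = (4 - 42)/(39 - 12) ≡ 5/27 mod 43. 27⁻¹ ≡ 8 (mod 43), so λ ≡ 40.
  x = λ² - 12 - 39 = 1600 - 51 ≡ 1; y = λ·(12 - 1) - 42 ≡ 11. → (1, 11)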